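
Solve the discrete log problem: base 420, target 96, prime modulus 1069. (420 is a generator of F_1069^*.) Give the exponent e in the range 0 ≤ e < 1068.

787

Baby-step giant-step with m = ceil(sqrt(1068)) = 33.
Baby table (420^j mod 1069 for j=0..32):
  0:1  1:420  2:15  3:955  4:225  5:428  6:168  7:6
  8:382  9:90  10:385  11:281  12:430  13:1008  14:36  15:154
  16:540  17:172  18:617  19:442  20:703  21:216  22:924  23:33
  24:1032  25:495  26:514  27:1011  28:227  29:199  30:198  31:847
  32:832
Giant step factor: 420^(-33) ≡ 478 (mod 1069).
Scan 96·478^i mod 1069 for i = 0, 1, …:
  i=0: 96   i=1: 990   i=2: 722   i=3: 898
  i=4: 575   i=5: 117   i=6: 338   i=7: 145
  i=8: 894   i=9: 801     …   i=22: 942
  i=23: 227
Match at i=23, j=28: e = 23·33 + 28 = 787.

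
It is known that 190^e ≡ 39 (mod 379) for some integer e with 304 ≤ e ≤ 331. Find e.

306

Compute 190^304 mod 379 = 156, then multiply by 190 repeatedly:
  190^304=156  190^305=78  190^306=39
Found 39 at exponent 306.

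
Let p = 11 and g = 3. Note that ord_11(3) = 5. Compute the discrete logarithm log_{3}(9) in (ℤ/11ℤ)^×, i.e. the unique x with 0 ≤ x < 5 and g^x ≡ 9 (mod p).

Successive powers of 3 modulo 11:
  3^0=1  3^1=3  3^2=9
So 3^2 ≡ 9 (mod 11), giving x = 2.

2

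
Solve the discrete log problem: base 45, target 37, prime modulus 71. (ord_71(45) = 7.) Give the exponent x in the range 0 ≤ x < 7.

Successive powers of 45 modulo 71:
  45^0=1  45^1=45  45^2=37
So 45^2 ≡ 37 (mod 71), giving x = 2.

2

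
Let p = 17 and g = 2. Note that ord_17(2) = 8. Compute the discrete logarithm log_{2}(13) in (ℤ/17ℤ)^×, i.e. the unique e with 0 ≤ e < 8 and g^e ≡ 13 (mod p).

Successive powers of 2 modulo 17:
  2^0=1  2^1=2  2^2=4  2^3=8  2^4=16  2^5=15
  2^6=13
So 2^6 ≡ 13 (mod 17), giving e = 6.

6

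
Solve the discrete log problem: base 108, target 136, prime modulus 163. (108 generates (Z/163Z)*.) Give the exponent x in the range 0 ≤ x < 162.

48

Baby-step giant-step with m = ceil(sqrt(162)) = 13.
Baby table (108^j mod 163 for j=0..12):
  0:1  1:108  2:91  3:48  4:131  5:130  6:22  7:94
  8:46  9:78  10:111  11:89  12:158
Giant step factor: 108^(-13) ≡ 147 (mod 163).
Scan 136·147^i mod 163 for i = 0, 1, …:
  i=0: 136   i=1: 106   i=2: 97   i=3: 78
Match at i=3, j=9: x = 3·13 + 9 = 48.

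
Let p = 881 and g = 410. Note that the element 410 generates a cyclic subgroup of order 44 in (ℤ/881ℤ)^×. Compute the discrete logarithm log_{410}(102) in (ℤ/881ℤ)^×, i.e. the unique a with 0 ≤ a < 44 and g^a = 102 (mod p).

Baby-step giant-step with m = ceil(sqrt(44)) = 7.
Baby table (410^j mod 881 for j=0..6):
  0:1  1:410  2:710  3:370  4:168  5:162  6:345
Giant step factor: 410^(-7) ≡ 178 (mod 881).
Scan 102·178^i mod 881 for i = 0, 1, …:
  i=0: 102   i=1: 536   i=2: 260   i=3: 468
  i=4: 490   i=5: 1
Match at i=5, j=0: a = 5·7 + 0 = 35.

35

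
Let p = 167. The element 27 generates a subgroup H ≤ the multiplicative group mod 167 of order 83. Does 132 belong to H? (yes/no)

yes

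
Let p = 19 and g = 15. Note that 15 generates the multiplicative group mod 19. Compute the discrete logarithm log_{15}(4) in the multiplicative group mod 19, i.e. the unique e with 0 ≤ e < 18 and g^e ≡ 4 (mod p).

10

Successive powers of 15 modulo 19:
  15^0=1  15^1=15  15^2=16  15^3=12  15^4=9  15^5=2
  15^6=11  15^7=13  15^8=5  15^9=18  15^10=4
So 15^10 ≡ 4 (mod 19), giving e = 10.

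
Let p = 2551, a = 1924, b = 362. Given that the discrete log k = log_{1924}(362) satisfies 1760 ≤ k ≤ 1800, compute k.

1785

Compute 1924^1760 mod 2551 = 249, then multiply by 1924 repeatedly:
  1924^1760=249  1924^1761=2039  1924^1762=2149  1924^1763=2056  1924^1764=1694
  1924^1765=1629  1924^1766=1568  1924^1767=1550  1924^1768=81  1924^1769=233
  1924^1770=1867  1924^1771=300  1924^1772=674  1924^1773=868  1924^1774=1678
  1924^1775=1457  1924^1776=2270  1924^1777=168  1924^1778=1806  1924^1779=282
  1924^1780=1756  1924^1781=1020  1924^1782=761  1924^1783=2441  1924^1784=93
  1924^1785=362
Found 362 at exponent 1785.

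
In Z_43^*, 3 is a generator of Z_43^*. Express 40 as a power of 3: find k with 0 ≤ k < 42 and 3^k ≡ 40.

22

Successive powers of 3 modulo 43:
  3^0=1  3^1=3  3^2=9  3^3=27  3^4=38  3^5=28
  3^6=41  3^7=37  3^8=25  3^9=32  3^10=10  3^11=30
  3^12=4  3^13=12  3^14=36  3^15=22  3^16=23  3^17=26
  3^18=35  3^19=19  3^20=14  3^21=42  3^22=40
So 3^22 ≡ 40 (mod 43), giving k = 22.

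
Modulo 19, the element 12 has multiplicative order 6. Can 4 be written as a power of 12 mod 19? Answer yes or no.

4 ∈ ⟨12⟩ iff 4^6 ≡ 1 (mod 19), since |⟨12⟩| = 6.
4^6 mod 19 = 11.
Since 11 ≠ 1, 4 does not lie in the subgroup.

no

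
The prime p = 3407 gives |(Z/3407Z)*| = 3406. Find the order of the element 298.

The order of 298 must divide p − 1 = 3406 = 2 · 13 · 131.
Divisors: 1, 2, 13, 26, 131, 262, 1703, 3406.
Check each in increasing order: 298^1 ≡ 298;  298^2 ≡ 222;  298^13 ≡ 1052;  298^26 ≡ 2836;  298^131 ≡ 2398;  298^262 ≡ 2795;  298^1703 ≡ 1.
Smallest exponent giving 1 is 1703.

1703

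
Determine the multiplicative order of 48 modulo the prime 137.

136

The order of 48 must divide p − 1 = 136 = 2^3 · 17.
Divisors: 1, 2, 4, 8, 17, 34, 68, 136.
Check each in increasing order: 48^1 ≡ 48;  48^2 ≡ 112;  48^4 ≡ 77;  48^8 ≡ 38;  48^17 ≡ 127;  48^34 ≡ 100;  48^68 ≡ 136;  48^136 ≡ 1.
Smallest exponent giving 1 is 136.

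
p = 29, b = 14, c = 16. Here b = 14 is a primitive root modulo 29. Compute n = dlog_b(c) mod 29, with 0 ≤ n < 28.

24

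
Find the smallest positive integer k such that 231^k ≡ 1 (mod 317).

316

The order of 231 must divide p − 1 = 316 = 2^2 · 79.
Divisors: 1, 2, 4, 79, 158, 316.
Check each in increasing order: 231^1 ≡ 231;  231^2 ≡ 105;  231^4 ≡ 247;  231^79 ≡ 114;  231^158 ≡ 316;  231^316 ≡ 1.
Smallest exponent giving 1 is 316.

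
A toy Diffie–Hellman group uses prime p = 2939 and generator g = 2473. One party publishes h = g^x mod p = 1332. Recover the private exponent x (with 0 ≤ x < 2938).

1272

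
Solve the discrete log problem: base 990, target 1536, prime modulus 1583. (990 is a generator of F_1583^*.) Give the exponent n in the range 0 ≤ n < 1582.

1464

Baby-step giant-step with m = ceil(sqrt(1582)) = 40.
Baby table (990^j mod 1583 for j=0..39):
  0:1  1:990  2:223  3:733  4:656  5:410  6:652  7:1199
  8:1343  9:1433  10:302  11:1376  12:860  13:1329  14:237  15:346
  16:612  17:1174  18:338  19:607  20:973  21:806  22:108  23:859
  24:339  25:14  26:1196  27:1539  28:764  29:1269  30:991  31:1213
  32:956  33:1389  34:1066  35:1062  36:268  37:959  38:1193  39:152
Giant step factor: 990^(-40) ≡ 50 (mod 1583).
Scan 1536·50^i mod 1583 for i = 0, 1, …:
  i=0: 1536   i=1: 816   i=2: 1225   i=3: 1096
  i=4: 978   i=5: 1410   i=6: 848   i=7: 1242
  i=8: 363   i=9: 737     …   i=35: 545
  i=36: 339
Match at i=36, j=24: n = 36·40 + 24 = 1464.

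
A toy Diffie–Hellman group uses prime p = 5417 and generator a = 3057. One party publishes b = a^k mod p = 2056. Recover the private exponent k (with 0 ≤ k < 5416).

Baby-step giant-step with m = ceil(sqrt(5416)) = 74.
Baby table (3057^j mod 5417 for j=0..73):
  0:1  1:3057  2:924  3:2411  4:3307  5:1377  6:480  7:4770
  8:4743  9:3459  10:179  11:86  12:2886  13:3626  14:1500  15:2718
  16:4665  17:3361  18:3945  19:1623  20:4956  21:4560  22:1979  23:4431
  24:3067  25:4409  26:817  27:332  28:1945  29:3416  30:4153  31:3690
  32:2136  33:2267  34:1876  35:3746  36:5401  37:5258  38:1467  39:4760
  40:1258  41:5053  42:3154  43:4935  44:5367  45:4243  46:2553  47:4041
  48:2577  49:1571  50:3085  51:5265  52:1198  53:394  54:1884  55:1117
  56:1959  57:2878  58:838  59:4942  60:5098  61:5294  62:3179  63:105
  64:1382  65:4931  66:3973  67:547  68:3743  69:1647  70:2486  71:5068
  72:256  73:2544
Giant step factor: 3057^(-74) ≡ 1084 (mod 5417).
Scan 2056·1084^i mod 5417 for i = 0, 1, …:
  i=0: 2056   i=1: 2317   i=2: 3557   i=3: 4301
  i=4: 3664   i=5: 1115   i=6: 669   i=7: 4735
  i=8: 2841   i=9: 2788     …   i=35: 5212
  i=36: 5294
Match at i=36, j=61: k = 36·74 + 61 = 2725.

2725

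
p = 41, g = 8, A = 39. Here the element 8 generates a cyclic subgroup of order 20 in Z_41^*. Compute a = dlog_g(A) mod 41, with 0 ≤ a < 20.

Successive powers of 8 modulo 41:
  8^0=1  8^1=8  8^2=23  8^3=20  8^4=37  8^5=9
  8^6=31  8^7=2  8^8=16  8^9=5  8^10=40  8^11=33
  8^12=18  8^13=21  8^14=4  8^15=32  8^16=10  8^17=39
So 8^17 ≡ 39 (mod 41), giving a = 17.

17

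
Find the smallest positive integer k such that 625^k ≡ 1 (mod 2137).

The order of 625 must divide p − 1 = 2136 = 2^3 · 3 · 89.
Divisors: 1, 2, 3, 4, 6, 8, 12, 24, 89, 178, 267, 356, 534, 712, 1068, 2136.
Check each in increasing order: 625^1 ≡ 625;  625^2 ≡ 1691;  625^3 ≡ 1197;  625^4 ≡ 175;  625^6 ≡ 1019;  625^8 ≡ 707;  625^12 ≡ 1916;  625^24 ≡ 1827;  625^89 ≡ 2136;  625^178 ≡ 1.
Smallest exponent giving 1 is 178.

178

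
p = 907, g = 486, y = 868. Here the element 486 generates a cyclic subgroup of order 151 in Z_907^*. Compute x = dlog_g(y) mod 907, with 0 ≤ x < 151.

Baby-step giant-step with m = ceil(sqrt(151)) = 13.
Baby table (486^j mod 907 for j=0..12):
  0:1  1:486  2:376  3:429  4:791  5:765  6:827  7:121
  8:758  9:146  10:210  11:476  12:51
Giant step factor: 486^(-13) ≡ 510 (mod 907).
Scan 868·510^i mod 907 for i = 0, 1, …:
  i=0: 868   i=1: 64   i=2: 895   i=3: 229
  i=4: 694   i=5: 210
Match at i=5, j=10: x = 5·13 + 10 = 75.

75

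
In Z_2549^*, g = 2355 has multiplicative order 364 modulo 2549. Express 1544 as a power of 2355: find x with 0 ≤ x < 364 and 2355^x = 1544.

140

Baby-step giant-step with m = ceil(sqrt(364)) = 20.
Baby table (2355^j mod 2549 for j=0..19):
  0:1  1:2355  2:1950  3:1501  4:1941  5:698  6:2234  7:2483
  8:59  9:1299  10:345  11:1893  12:2363  13:398  14:1807  15:1204
  16:932  17:171  18:2512  19:2080
Giant step factor: 2355^(-20) ≡ 1399 (mod 2549).
Scan 1544·1399^i mod 2549 for i = 0, 1, …:
  i=0: 1544   i=1: 1053   i=2: 2374   i=3: 2428
  i=4: 1504   i=5: 1171   i=6: 1771   i=7: 1
Match at i=7, j=0: x = 7·20 + 0 = 140.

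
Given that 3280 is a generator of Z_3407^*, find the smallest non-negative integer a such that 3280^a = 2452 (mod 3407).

Baby-step giant-step with m = ceil(sqrt(3406)) = 59.
Baby table (3280^j mod 3407 for j=0..58):
  0:1  1:3280  2:2501  3:2631  4:3156  5:1214  6:2544  7:577
  8:1675  9:1916  10:1972  11:1674  12:2043  13:2878  14:2450  15:2294
  16:1664  17:3313  18:1717  19:3396  20:1397  21:3152  22:1722  23:2761
  24:274  25:2679  26:467  27:2017  28:2773  29:2157  30:2028  31:1376
  32:2412  33:306  34:2022  35:2138  36:1034  37:1555  38:121  39:1668
  40:2805  41:1500  42:292  43:393  44:1194  45:1677  46:1662  47:160
  48:122  49:1541  50:1899  51:724  52:41  53:1607  54:331  55:2254
  56:3337  57:2076  58:2094
Giant step factor: 3280^(-59) ≡ 834 (mod 3407).
Scan 2452·834^i mod 3407 for i = 0, 1, …:
  i=0: 2452   i=1: 768   i=2: 3403   i=3: 71
  i=4: 1295   i=5: 11   i=6: 2360   i=7: 2401
  i=8: 2525   i=9: 324     …   i=33: 2257
  i=34: 1674
Match at i=34, j=11: a = 34·59 + 11 = 2017.

2017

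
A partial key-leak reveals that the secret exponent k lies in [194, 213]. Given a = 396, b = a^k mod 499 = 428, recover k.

208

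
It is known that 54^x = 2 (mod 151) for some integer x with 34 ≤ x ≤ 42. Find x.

40

Compute 54^34 mod 151 = 144, then multiply by 54 repeatedly:
  54^34=144  54^35=75  54^36=124  54^37=52  54^38=90
  54^39=28  54^40=2
Found 2 at exponent 40.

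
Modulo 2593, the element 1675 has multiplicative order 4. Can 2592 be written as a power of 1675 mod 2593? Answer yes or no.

yes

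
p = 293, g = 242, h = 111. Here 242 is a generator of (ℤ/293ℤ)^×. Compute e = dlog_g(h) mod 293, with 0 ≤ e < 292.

105

Baby-step giant-step with m = ceil(sqrt(292)) = 18.
Baby table (242^j mod 293 for j=0..17):
  0:1  1:242  2:257  3:78  4:124  5:122  6:224  7:3
  8:140  9:185  10:234  11:79  12:73  13:86  14:9  15:127
  16:262  17:116
Giant step factor: 242^(-18) ≡ 68 (mod 293).
Scan 111·68^i mod 293 for i = 0, 1, …:
  i=0: 111   i=1: 223   i=2: 221   i=3: 85
  i=4: 213   i=5: 127
Match at i=5, j=15: e = 5·18 + 15 = 105.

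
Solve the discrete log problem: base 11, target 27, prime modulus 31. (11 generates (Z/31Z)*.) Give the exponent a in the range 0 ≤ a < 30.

21

Successive powers of 11 modulo 31:
  11^0=1  11^1=11  11^2=28  11^3=29  11^4=9  11^5=6
  11^6=4  11^7=13  11^8=19  11^9=23  11^10=5  11^11=24
  11^12=16  11^13=21  11^14=14  11^15=30  11^16=20  11^17=3
  11^18=2  11^19=22  11^20=25  11^21=27
So 11^21 ≡ 27 (mod 31), giving a = 21.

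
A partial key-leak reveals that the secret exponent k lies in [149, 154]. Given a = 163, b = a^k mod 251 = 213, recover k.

153

Compute 163^149 mod 251 = 167, then multiply by 163 repeatedly:
  163^149=167  163^150=113  163^151=96  163^152=86  163^153=213
Found 213 at exponent 153.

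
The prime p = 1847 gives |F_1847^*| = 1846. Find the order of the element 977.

923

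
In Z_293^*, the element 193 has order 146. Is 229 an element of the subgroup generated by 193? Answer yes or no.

yes

229 ∈ ⟨193⟩ iff 229^146 ≡ 1 (mod 293), since |⟨193⟩| = 146.
229^146 mod 293 = 1.
Since 1 = 1, 229 lies in the subgroup.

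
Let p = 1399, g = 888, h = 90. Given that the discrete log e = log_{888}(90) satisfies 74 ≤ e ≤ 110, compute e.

Compute 888^74 mod 1399 = 1012, then multiply by 888 repeatedly:
  888^74=1012  888^75=498  888^76=140  888^77=1208  888^78=1070
  888^79=239  888^80=983  888^81=1327  888^82=418  888^83=449
  888^84=1396  888^85=134  888^86=77  888^87=1224  888^88=1288
  888^89=761  888^90=51  888^91=520  888^92=90
Found 90 at exponent 92.

92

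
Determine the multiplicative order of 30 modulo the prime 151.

The order of 30 must divide p − 1 = 150 = 2 · 3 · 5^2.
Divisors: 1, 2, 3, 5, 6, 10, 15, 25, 30, 50, 75, 150.
Check each in increasing order: 30^1 ≡ 30;  30^2 ≡ 145;  30^3 ≡ 122;  30^5 ≡ 23;  30^6 ≡ 86;  30^10 ≡ 76;  30^15 ≡ 87;  30^25 ≡ 119;  30^30 ≡ 19;  30^50 ≡ 118;  30^75 ≡ 150;  30^150 ≡ 1.
Smallest exponent giving 1 is 150.

150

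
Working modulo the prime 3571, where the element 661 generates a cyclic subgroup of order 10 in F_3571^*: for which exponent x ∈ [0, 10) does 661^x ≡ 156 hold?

Successive powers of 661 modulo 3571:
  661^0=1  661^1=661  661^2=1259  661^3=156
So 661^3 ≡ 156 (mod 3571), giving x = 3.

3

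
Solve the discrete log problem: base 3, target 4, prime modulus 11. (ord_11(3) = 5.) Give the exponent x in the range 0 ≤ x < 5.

4

Successive powers of 3 modulo 11:
  3^0=1  3^1=3  3^2=9  3^3=5  3^4=4
So 3^4 ≡ 4 (mod 11), giving x = 4.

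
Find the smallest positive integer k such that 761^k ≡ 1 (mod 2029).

676

The order of 761 must divide p − 1 = 2028 = 2^2 · 3 · 13^2.
Divisors: 1, 2, 3, 4, 6, 12, 13, 26, 39, 52, 78, 156, 169, 338, 507, 676, 1014, 2028.
Check each in increasing order: 761^1 ≡ 761;  761^2 ≡ 856;  761^3 ≡ 107;  761^4 ≡ 267;  761^6 ≡ 1304;  761^12 ≡ 114;  761^13 ≡ 1536;  761^26 ≡ 1598;  761^39 ≡ 1467;  761^52 ≡ 1122;  761^78 ≡ 1349;  761^156 ≡ 1817;  761^169 ≡ 1037;  761^338 ≡ 2028;  761^507 ≡ 992;  761^676 ≡ 1.
Smallest exponent giving 1 is 676.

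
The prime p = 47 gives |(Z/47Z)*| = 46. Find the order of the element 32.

The order of 32 must divide p − 1 = 46 = 2 · 23.
Divisors: 1, 2, 23, 46.
Check each in increasing order: 32^1 ≡ 32;  32^2 ≡ 37;  32^23 ≡ 1.
Smallest exponent giving 1 is 23.

23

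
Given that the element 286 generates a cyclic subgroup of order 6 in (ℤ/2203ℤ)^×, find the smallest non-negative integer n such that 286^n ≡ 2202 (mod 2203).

Successive powers of 286 modulo 2203:
  286^0=1  286^1=286  286^2=285  286^3=2202
So 286^3 ≡ 2202 (mod 2203), giving n = 3.

3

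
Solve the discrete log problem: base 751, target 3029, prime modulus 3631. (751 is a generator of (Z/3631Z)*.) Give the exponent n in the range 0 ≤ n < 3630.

2661

Baby-step giant-step with m = ceil(sqrt(3630)) = 61.
Baby table (751^j mod 3631 for j=0..60):
  0:1  1:751  2:1196  3:1339  4:3433  5:173  6:2838  7:3572
  8:2894  9:2056  10:881  11:789  12:686  13:3215  14:3481  15:3542
  16:2150  17:2486  18:652  19:3098  20:2758  21:1588  22:1620  23:235
  24:2197  25:1473  26:2399  27:673  28:714  29:2457  30:659  31:1093
  32:237  33:68  34:234  35:1446  36:277  37:1060  38:871  39:541
  40:3250  41:718  42:1830  43:1812  44:2818  45:3076  46:760  47:693
  48:1210  49:960  50:2022  51:764  52:66  53:2363  54:2685  55:1230
  56:1456  57:525  58:2127  59:3368  60:2192
Giant step factor: 751^(-61) ≡ 2121 (mod 3631).
Scan 3029·2121^i mod 3631 for i = 0, 1, …:
  i=0: 3029   i=1: 1270   i=2: 3099   i=3: 869
  i=4: 2232   i=5: 2879   i=6: 2648   i=7: 2882
  i=8: 1749   i=9: 2378     …   i=42: 2166
  i=43: 871
Match at i=43, j=38: n = 43·61 + 38 = 2661.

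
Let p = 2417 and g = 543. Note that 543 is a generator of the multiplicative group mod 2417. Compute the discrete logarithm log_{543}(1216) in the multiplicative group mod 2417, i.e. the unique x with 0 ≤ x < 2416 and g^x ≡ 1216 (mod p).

462

Baby-step giant-step with m = ceil(sqrt(2416)) = 50.
Baby table (543^j mod 2417 for j=0..49):
  0:1  1:543  2:2392  3:927  4:625  5:995  6:1294  7:1712
  8:1488  9:706  10:1472  11:1686  12:1872  13:1356  14:1540  15:2355
  16:172  17:1550  18:534  19:2339  20:1152  21:1950  22:204  23:2007
  24:2151  25:582  26:1816  27:2369  28:523  29:1200  30:1427  31:1421
  32:580  33:730  34:2  35:1086  36:2367  37:1854  38:1250  39:1990
  40:171  41:1007  42:559  43:1412  44:527  45:955  46:1327  47:295
  48:663  49:2293
Giant step factor: 543^(-50) ≡ 1342 (mod 2417).
Scan 1216·1342^i mod 2417 for i = 0, 1, …:
  i=0: 1216   i=1: 397   i=2: 1034   i=3: 270
  i=4: 2207   i=5: 969   i=6: 52   i=7: 2108
  i=8: 1046   i=9: 1872
Match at i=9, j=12: x = 9·50 + 12 = 462.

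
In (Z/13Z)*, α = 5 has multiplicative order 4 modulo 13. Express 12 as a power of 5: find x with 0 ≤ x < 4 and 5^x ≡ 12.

2

Successive powers of 5 modulo 13:
  5^0=1  5^1=5  5^2=12
So 5^2 ≡ 12 (mod 13), giving x = 2.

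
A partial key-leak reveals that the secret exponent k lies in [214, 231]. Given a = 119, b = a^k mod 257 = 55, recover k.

Compute 119^214 mod 257 = 29, then multiply by 119 repeatedly:
  119^214=29  119^215=110  119^216=240  119^217=33  119^218=72
  119^219=87  119^220=73  119^221=206  119^222=99  119^223=216
  119^224=4  119^225=219  119^226=104  119^227=40  119^228=134
  119^229=12  119^230=143  119^231=55
Found 55 at exponent 231.

231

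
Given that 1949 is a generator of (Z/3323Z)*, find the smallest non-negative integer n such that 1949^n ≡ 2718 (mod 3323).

114

Baby-step giant-step with m = ceil(sqrt(3322)) = 58.
Baby table (1949^j mod 3323 for j=0..57):
  0:1  1:1949  2:412  3:2145  4:271  5:3145  6:1993  7:3093
  8:335  9:1607  10:1777  11:807  12:1064  13:184  14:3055  15:2702
  16:2566  17:19  18:478  19:1182  20:879  21:1826  22:3264  23:1314
  24:2276  25:3042  26:626  27:533  28:2041  29:278  30:173  31:1554
  32:1493  33:2232  34:361  35:2436  36:2520  37:86  38:1464  39:2202
  40:1705  41:45  42:1307  43:1925  44:158  45:2226  46:1959  47:3287
  48:2942  49:1783  50:2532  51:213  52:3085  53:1358  54:1634  55:1232
  56:1962  57:2488
Giant step factor: 1949^(-58) ≡ 925 (mod 3323).
Scan 2718·925^i mod 3323 for i = 0, 1, …:
  i=0: 2718   i=1: 1962
Match at i=1, j=56: n = 1·58 + 56 = 114.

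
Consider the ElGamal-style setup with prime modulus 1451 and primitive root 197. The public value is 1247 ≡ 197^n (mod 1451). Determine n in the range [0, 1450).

Baby-step giant-step with m = ceil(sqrt(1450)) = 39.
Baby table (197^j mod 1451 for j=0..38):
  0:1  1:197  2:1083  3:54  4:481  5:442  6:14  7:1307
  8:652  9:756  10:930  11:384  12:196  13:886  14:422  15:427
  16:1412  17:1023  18:1293  19:796  20:104  21:174  22:905  23:1263
  24:690  25:987  26:5  27:985  28:1062  29:270  30:954  31:759
  32:70  33:731  34:358  35:878  36:297  37:469  38:980
Giant step factor: 197^(-39) ≡ 848 (mod 1451).
Scan 1247·848^i mod 1451 for i = 0, 1, …:
  i=0: 1247   i=1: 1128   i=2: 335   i=3: 1135
  i=4: 467   i=5: 1344   i=6: 677   i=7: 951
  i=8: 1143   i=9: 1447     …   i=15: 753
  i=16: 104
Match at i=16, j=20: n = 16·39 + 20 = 644.

644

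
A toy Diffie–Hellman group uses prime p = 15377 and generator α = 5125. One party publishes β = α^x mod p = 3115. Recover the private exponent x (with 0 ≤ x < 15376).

11266

Baby-step giant-step with m = ceil(sqrt(15376)) = 124.
Baby table (5125^j mod 15377 for j=0..123):
  0:1  1:5125  2:1709  3:9112  4:14428  5:10884  6:8121  7:9963
  8:8735  9:4428  10:12425  11:1968  12:14065  13:11126  14:2834  15:8362
  16:14928  17:5425  18:1509  19:14371  20:10922  21:2970  22:13397  23:1320
  24:14497  25:10838  26:3026  27:8234  28:4762  29:1951  30:3825  31:12827
  32:1700  33:9118  34:14424  35:5761  36:1285  37:4269  38:12531  39:7023
  40:10695  41:8247  42:9879  43:8791  44:14642  45:490  46:4799  47:7052
  48:5550  49:11677  50:12718  51:12024  52:7361  53:5344  54:1563  55:14335
  56:10946  57:2954  58:8282  59:4730  60:7098  61:10645  62:13406  63:1314
  64:14501  65:584  66:9862  67:13928  68:966  69:14733  70:5555  71:6548
  72:5886  73:11453  74:2616  75:13633  76:11414  77:2642  78:8490  79:9717
  80:8899  81:14570  82:538  83:4767  84:12199  85:12370  86:12256  87:12332
  88:2030  89:8898  90:9445  91:14206  92:11032  93:13148  94:1486  95:4135
  96:2369  97:8672  98:4470  99:12397  100:12238  101:12344  102:2022  103:14029
  104:11150  105:2818  106:3247  107:2961  108:13403  109:1316  110:9374  111:4002
  112:12709  113:12030  114:7357  115:221  116:10104  117:8641  118:14742  119:5549
  120:6552  121:11009  122:2912  123:8310
Giant step factor: 5125^(-124) ≡ 1868 (mod 15377).
Scan 3115·1868^i mod 15377 for i = 0, 1, …:
  i=0: 3115   i=1: 6314   i=2: 393   i=3: 11405
  i=4: 7395   i=5: 5314   i=6: 8387   i=7: 13130
  i=8: 525   i=9: 11949     …   i=89: 2710
  i=90: 3247
Match at i=90, j=106: x = 90·124 + 106 = 11266.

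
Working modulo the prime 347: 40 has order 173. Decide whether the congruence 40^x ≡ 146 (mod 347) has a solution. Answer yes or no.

no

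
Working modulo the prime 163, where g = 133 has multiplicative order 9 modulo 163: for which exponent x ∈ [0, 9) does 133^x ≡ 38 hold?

Successive powers of 133 modulo 163:
  133^0=1  133^1=133  133^2=85  133^3=58  133^4=53  133^5=40
  133^6=104  133^7=140  133^8=38
So 133^8 ≡ 38 (mod 163), giving x = 8.

8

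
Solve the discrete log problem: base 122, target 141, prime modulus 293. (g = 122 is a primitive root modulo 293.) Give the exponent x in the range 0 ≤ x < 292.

272

Baby-step giant-step with m = ceil(sqrt(292)) = 18.
Baby table (122^j mod 293 for j=0..17):
  0:1  1:122  2:234  3:127  4:258  5:125  6:14  7:243
  8:53  9:20  10:96  11:285  12:196  13:179  14:156  15:280
  16:172  17:181
Giant step factor: 122^(-18) ≡ 178 (mod 293).
Scan 141·178^i mod 293 for i = 0, 1, …:
  i=0: 141   i=1: 193   i=2: 73   i=3: 102
  i=4: 283   i=5: 271   i=6: 186   i=7: 292
  i=8: 115   i=9: 253     …   i=14: 133
  i=15: 234
Match at i=15, j=2: x = 15·18 + 2 = 272.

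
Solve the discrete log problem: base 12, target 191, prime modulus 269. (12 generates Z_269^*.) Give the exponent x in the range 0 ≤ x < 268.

Baby-step giant-step with m = ceil(sqrt(268)) = 17.
Baby table (12^j mod 269 for j=0..16):
  0:1  1:12  2:144  3:114  4:23  5:7  6:84  7:201
  8:260  9:161  10:49  11:50  12:62  13:206  14:51  15:74
  16:81
Giant step factor: 12^(-17) ≡ 75 (mod 269).
Scan 191·75^i mod 269 for i = 0, 1, …:
  i=0: 191   i=1: 68   i=2: 258   i=3: 251
  i=4: 264   i=5: 163   i=6: 120   i=7: 123
  i=8: 79   i=9: 7
Match at i=9, j=5: x = 9·17 + 5 = 158.

158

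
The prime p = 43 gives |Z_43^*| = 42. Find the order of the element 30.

42

The order of 30 must divide p − 1 = 42 = 2 · 3 · 7.
Divisors: 1, 2, 3, 6, 7, 14, 21, 42.
Check each in increasing order: 30^1 ≡ 30;  30^2 ≡ 40;  30^3 ≡ 39;  30^6 ≡ 16;  30^7 ≡ 7;  30^14 ≡ 6;  30^21 ≡ 42;  30^42 ≡ 1.
Smallest exponent giving 1 is 42.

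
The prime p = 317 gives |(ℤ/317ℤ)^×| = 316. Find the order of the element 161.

158

The order of 161 must divide p − 1 = 316 = 2^2 · 79.
Divisors: 1, 2, 4, 79, 158, 316.
Check each in increasing order: 161^1 ≡ 161;  161^2 ≡ 244;  161^4 ≡ 257;  161^79 ≡ 316;  161^158 ≡ 1.
Smallest exponent giving 1 is 158.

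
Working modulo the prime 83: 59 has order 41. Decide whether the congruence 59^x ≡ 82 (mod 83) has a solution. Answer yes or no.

no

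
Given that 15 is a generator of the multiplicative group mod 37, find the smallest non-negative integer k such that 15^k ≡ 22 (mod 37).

Successive powers of 15 modulo 37:
  15^0=1  15^1=15  15^2=3  15^3=8  15^4=9  15^5=24
  15^6=27  15^7=35  15^8=7  15^9=31  15^10=21  15^11=19
  15^12=26  15^13=20  15^14=4  15^15=23  15^16=12  15^17=32
  15^18=36  15^19=22
So 15^19 ≡ 22 (mod 37), giving k = 19.

19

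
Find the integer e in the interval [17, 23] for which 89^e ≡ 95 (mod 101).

20

Compute 89^17 mod 101 = 74, then multiply by 89 repeatedly:
  89^17=74  89^18=21  89^19=51  89^20=95
Found 95 at exponent 20.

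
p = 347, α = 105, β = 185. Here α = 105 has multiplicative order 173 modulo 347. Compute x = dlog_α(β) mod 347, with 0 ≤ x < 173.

70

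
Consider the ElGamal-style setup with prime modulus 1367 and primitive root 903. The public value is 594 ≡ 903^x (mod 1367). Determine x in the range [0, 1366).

1061

Baby-step giant-step with m = ceil(sqrt(1366)) = 37.
Baby table (903^j mod 1367 for j=0..36):
  0:1  1:903  2:677  3:282  4:384  5:901  6:238  7:295
  8:1187  9:133  10:1170  11:1186  12:597  13:493  14:904  15:213
  16:959  17:666  18:1285  19:1139  20:533  21:115  22:1320  23:1303
  24:989  25:416  26:1090  27:30  28:1117  29:1172  30:258  31:584
  32:1057  33:305  34:648  35:68  36:1256
Giant step factor: 903^(-37) ≡ 1067 (mod 1367).
Scan 594·1067^i mod 1367 for i = 0, 1, …:
  i=0: 594   i=1: 877   i=2: 731   i=3: 787
  i=4: 391   i=5: 262   i=6: 686   i=7: 617
  i=8: 812   i=9: 1093     …   i=27: 673
  i=28: 416
Match at i=28, j=25: x = 28·37 + 25 = 1061.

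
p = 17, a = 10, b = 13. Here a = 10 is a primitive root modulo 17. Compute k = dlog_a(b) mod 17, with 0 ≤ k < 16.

Successive powers of 10 modulo 17:
  10^0=1  10^1=10  10^2=15  10^3=14  10^4=4  10^5=6
  10^6=9  10^7=5  10^8=16  10^9=7  10^10=2  10^11=3
  10^12=13
So 10^12 ≡ 13 (mod 17), giving k = 12.

12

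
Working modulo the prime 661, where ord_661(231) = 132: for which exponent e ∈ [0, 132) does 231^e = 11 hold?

Successive powers of 231 modulo 661:
  231^0=1  231^1=231  231^2=481  231^3=63  231^4=11
So 231^4 ≡ 11 (mod 661), giving e = 4.

4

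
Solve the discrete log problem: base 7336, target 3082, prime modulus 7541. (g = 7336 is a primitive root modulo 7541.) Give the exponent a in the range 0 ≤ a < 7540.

6890

Baby-step giant-step with m = ceil(sqrt(7540)) = 87.
Baby table (7336^j mod 7541 for j=0..86):
  0:1  1:7336  2:4320  3:4238  4:5966  5:6153  6:5523  7:6476
  8:7177  9:6751  10:3589  11:3273  12:184  13:7526  14:3075  15:3069
  16:4299  17:1002  18:5738  19:106  20:893  21:5460  22:4309  23:6493
  24:3692  25:4781  26:225  27:6662  28:6752  29:3384  30:52  31:4422
  32:5951  33:1687  34:1051  35:3234  36:638  37:4948  38:3695  39:4166
  40:5644  41:4294  42:2027  43:6761  44:1539  45:1227  46:4859  47:6858
  48:4277  49:5512  50:1190  51:4903  52:5379  53:5832  54:3459  55:7300
  56:4159  57:7079  58:4218  59:2525  60:2704  61:3714  62:271  63:4773
  64:1865  65:2266  66:3012  67:902  68:3615  69:5484  70:6930  71:4599
  72:7371  73:4686  74:4618  75:3476  76:3815  77:2189  78:3715  79:66
  80:1552  81:6103  82:691  83:1624  84:6425  85:2550  86:5120
Giant step factor: 7336^(-87) ≡ 5501 (mod 7541).
Scan 3082·5501^i mod 7541 for i = 0, 1, …:
  i=0: 3082   i=1: 1914   i=2: 1678   i=3: 494
  i=4: 2734   i=5: 2980   i=6: 6387   i=7: 1368
  i=8: 6991   i=9: 5932     …   i=78: 6365
  i=79: 1002
Match at i=79, j=17: a = 79·87 + 17 = 6890.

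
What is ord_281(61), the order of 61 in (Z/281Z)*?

The order of 61 must divide p − 1 = 280 = 2^3 · 5 · 7.
Divisors: 1, 2, 4, 5, 7, 8, 10, 14, 20, 28, 35, 40, 56, 70, 140, 280.
Check each in increasing order: 61^1 ≡ 61;  61^2 ≡ 68;  61^4 ≡ 128;  61^5 ≡ 221;  61^7 ≡ 135;  61^8 ≡ 86;  61^10 ≡ 228;  61^14 ≡ 241;  61^20 ≡ 280;  61^28 ≡ 195;  61^35 ≡ 192;  61^40 ≡ 1.
Smallest exponent giving 1 is 40.

40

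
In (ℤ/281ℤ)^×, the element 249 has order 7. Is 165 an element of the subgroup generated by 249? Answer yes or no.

yes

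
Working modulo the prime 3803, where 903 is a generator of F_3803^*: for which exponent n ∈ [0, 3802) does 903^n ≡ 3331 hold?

2209

Baby-step giant-step with m = ceil(sqrt(3802)) = 62.
Baby table (903^j mod 3803 for j=0..61):
  0:1  1:903  2:1567  3:285  4:2554  5:1644  6:1362  7:1517
  8:771  9:264  10:2606  11:2964  12:2983  13:1125  14:474  15:2086
  16:1173  17:1985  18:1242  19:3444  20:2881  21:291  22:366  23:3440
  24:3072  25:1629  26:3029  27:830  28:299  29:3787  30:764  31:1549
  32:3046  33:969  34:317  35:1026  36:2349  37:2876  38:3382  39:137
  40:2015  41:1711  42:1015  43:22  44:851  45:247  46:2467  47:2946
  48:1941  49:3343  50:2950  51:1750  52:2005  53:287  54:557  55:975
  56:1932  57:2822  58:256  59:2988  60:1837  61:703
Giant step factor: 903^(-62) ≡ 2175 (mod 3803).
Scan 3331·2175^i mod 3803 for i = 0, 1, …:
  i=0: 3331   i=1: 210   i=2: 390   i=3: 181
  i=4: 1966   i=5: 1478   i=6: 1115   i=7: 2614
  i=8: 3768   i=9: 3738     …   i=34: 1829
  i=35: 137
Match at i=35, j=39: n = 35·62 + 39 = 2209.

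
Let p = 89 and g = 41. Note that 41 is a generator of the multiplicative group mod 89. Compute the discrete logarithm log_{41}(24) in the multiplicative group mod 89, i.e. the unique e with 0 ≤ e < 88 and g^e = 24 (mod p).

Baby-step giant-step with m = ceil(sqrt(88)) = 10.
Baby table (41^j mod 89 for j=0..9):
  0:1  1:41  2:79  3:35  4:11  5:6  6:68  7:29
  8:32  9:66
Giant step factor: 41^(-10) ≡ 47 (mod 89).
Scan 24·47^i mod 89 for i = 0, 1, …:
  i=0: 24   i=1: 60   i=2: 61   i=3: 19
  i=4: 3   i=5: 52   i=6: 41
Match at i=6, j=1: e = 6·10 + 1 = 61.

61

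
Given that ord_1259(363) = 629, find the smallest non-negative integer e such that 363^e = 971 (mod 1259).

491

Baby-step giant-step with m = ceil(sqrt(629)) = 26.
Baby table (363^j mod 1259 for j=0..25):
  0:1  1:363  2:833  3:219  4:180  5:1131  6:119  7:391
  8:925  9:881  10:17  11:1135  12:312  13:1205  14:542  15:342
  16:764  17:352  18:617  19:1128  20:289  21:410  22:268  23:341
  24:401  25:778
Giant step factor: 363^(-26) ≡ 1104 (mod 1259).
Scan 971·1104^i mod 1259 for i = 0, 1, …:
  i=0: 971   i=1: 575   i=2: 264   i=3: 627
  i=4: 1017   i=5: 999   i=6: 12   i=7: 658
  i=8: 1248   i=9: 446     …   i=17: 1005
  i=18: 341
Match at i=18, j=23: e = 18·26 + 23 = 491.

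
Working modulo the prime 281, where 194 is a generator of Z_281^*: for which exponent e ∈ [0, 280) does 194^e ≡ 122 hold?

Baby-step giant-step with m = ceil(sqrt(280)) = 17.
Baby table (194^j mod 281 for j=0..16):
  0:1  1:194  2:263  3:161  4:43  5:193  6:69  7:179
  8:163  9:150  10:157  11:110  12:265  13:268  14:7  15:234
  16:155
Giant step factor: 194^(-17) ≡ 94 (mod 281).
Scan 122·94^i mod 281 for i = 0, 1, …:
  i=0: 122   i=1: 228   i=2: 76   i=3: 119
  i=4: 227   i=5: 263
Match at i=5, j=2: e = 5·17 + 2 = 87.

87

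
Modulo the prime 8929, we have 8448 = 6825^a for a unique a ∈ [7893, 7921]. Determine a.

7907

Compute 6825^7893 mod 8929 = 2308, then multiply by 6825 repeatedly:
  6825^7893=2308  6825^7894=1344  6825^7895=2717  6825^7896=6921  6825^7897=1415
  6825^7898=5126  6825^7899=1128  6825^7900=1802  6825^7901=3417  6825^7902=7406
  6825^7903=7810  6825^7904=6049  6825^7905=5658  6825^7906=6854  6825^7907=8448
Found 8448 at exponent 7907.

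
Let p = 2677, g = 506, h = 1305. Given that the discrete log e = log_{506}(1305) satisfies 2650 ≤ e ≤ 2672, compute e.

2659

Compute 506^2650 mod 2677 = 49, then multiply by 506 repeatedly:
  506^2650=49  506^2651=701  506^2652=1342  506^2653=1771  506^2654=2008
  506^2655=1465  506^2656=2438  506^2657=2208  506^2658=939  506^2659=1305
Found 1305 at exponent 2659.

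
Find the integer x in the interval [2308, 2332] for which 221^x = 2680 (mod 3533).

2316

Compute 221^2308 mod 3533 = 1197, then multiply by 221 repeatedly:
  221^2308=1197  221^2309=3095  221^2310=2126  221^2311=3490  221^2312=1096
  221^2313=1972  221^2314=1253  221^2315=1339  221^2316=2680
Found 2680 at exponent 2316.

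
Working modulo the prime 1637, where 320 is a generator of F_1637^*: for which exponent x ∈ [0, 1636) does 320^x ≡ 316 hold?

Baby-step giant-step with m = ceil(sqrt(1636)) = 41.
Baby table (320^j mod 1637 for j=0..40):
  0:1  1:320  2:906  3:171  4:699  5:1048  6:1412  7:28
  8:775  9:813  10:1514  11:1565  12:1515  13:248  14:784  15:419
  16:1483  17:1467  18:1258  19:1495  20:396  21:671  22:273  23:599
  24:151  25:847  26:935  27:1266  28:781  29:1096  30:402  31:954
  32:798  33:1625  34:1071  35:587  36:1222  37:1434  38:520  39:1063
  40:1301
Giant step factor: 320^(-41) ≡ 1245 (mod 1637).
Scan 316·1245^i mod 1637 for i = 0, 1, …:
  i=0: 316   i=1: 540   i=2: 1130   i=3: 667
  i=4: 456   i=5: 1318   i=6: 636   i=7: 1149
  i=8: 1404   i=9: 1301
Match at i=9, j=40: x = 9·41 + 40 = 409.

409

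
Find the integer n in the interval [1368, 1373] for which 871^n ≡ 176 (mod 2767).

1368

Compute 871^1368 mod 2767 = 176, then multiply by 871 repeatedly:
  871^1368=176
Found 176 at exponent 1368.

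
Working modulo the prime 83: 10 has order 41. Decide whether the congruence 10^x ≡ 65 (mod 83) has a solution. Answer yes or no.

yes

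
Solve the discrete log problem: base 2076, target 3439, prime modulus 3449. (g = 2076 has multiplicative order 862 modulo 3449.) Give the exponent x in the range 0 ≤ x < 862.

Baby-step giant-step with m = ceil(sqrt(862)) = 30.
Baby table (2076^j mod 3449 for j=0..29):
  0:1  1:2076  2:1975  3:2688  4:3255  5:789  6:3138  7:2776
  8:3146  9:2139  10:1701  11:2949  12:149  13:2363  14:1110  15:428
  16:2135  17:295  18:1947  19:3193  20:3139  21:1403  22:1672  23:1378
  24:1507  25:289  26:3287  27:1690  28:807  29:2567
Giant step factor: 2076^(-30) ≡ 1319 (mod 3449).
Scan 3439·1319^i mod 3449 for i = 0, 1, …:
  i=0: 3439   i=1: 606   i=2: 2595   i=3: 1397
  i=4: 877   i=5: 1348   i=6: 1777   i=7: 1992
  i=8: 2759   i=9: 426     …   i=20: 2107
  i=21: 2688
Match at i=21, j=3: x = 21·30 + 3 = 633.

633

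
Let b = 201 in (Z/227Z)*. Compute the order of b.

226

The order of 201 must divide p − 1 = 226 = 2 · 113.
Divisors: 1, 2, 113, 226.
Check each in increasing order: 201^1 ≡ 201;  201^2 ≡ 222;  201^113 ≡ 226;  201^226 ≡ 1.
Smallest exponent giving 1 is 226.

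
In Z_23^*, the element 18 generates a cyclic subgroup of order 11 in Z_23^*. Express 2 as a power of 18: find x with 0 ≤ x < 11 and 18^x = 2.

2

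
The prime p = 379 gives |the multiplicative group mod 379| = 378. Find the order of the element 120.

189

The order of 120 must divide p − 1 = 378 = 2 · 3^3 · 7.
Divisors: 1, 2, 3, 6, 7, 9, 14, 18, 21, 27, 42, 54, 63, 126, 189, 378.
Check each in increasing order: 120^1 ≡ 120;  120^2 ≡ 377;  120^3 ≡ 139;  120^6 ≡ 371;  120^7 ≡ 177;  120^9 ≡ 25;  120^14 ≡ 251;  120^18 ≡ 246;  120^21 ≡ 84;  120^27 ≡ 86;  120^42 ≡ 234;  120^54 ≡ 195;  120^63 ≡ 327;  120^126 ≡ 51;  120^189 ≡ 1.
Smallest exponent giving 1 is 189.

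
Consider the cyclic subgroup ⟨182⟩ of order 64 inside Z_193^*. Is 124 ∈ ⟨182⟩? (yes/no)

124 ∈ ⟨182⟩ iff 124^64 ≡ 1 (mod 193), since |⟨182⟩| = 64.
124^64 mod 193 = 1.
Since 1 = 1, 124 lies in the subgroup.

yes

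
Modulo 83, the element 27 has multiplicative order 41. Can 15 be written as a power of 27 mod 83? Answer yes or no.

no

15 ∈ ⟨27⟩ iff 15^41 ≡ 1 (mod 83), since |⟨27⟩| = 41.
15^41 mod 83 = 82.
Since 82 ≠ 1, 15 does not lie in the subgroup.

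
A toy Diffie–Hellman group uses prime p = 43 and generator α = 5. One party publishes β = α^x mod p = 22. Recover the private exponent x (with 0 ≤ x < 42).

9

Baby-step giant-step with m = ceil(sqrt(42)) = 7.
Baby table (5^j mod 43 for j=0..6):
  0:1  1:5  2:25  3:39  4:23  5:29  6:16
Giant step factor: 5^(-7) ≡ 7 (mod 43).
Scan 22·7^i mod 43 for i = 0, 1, …:
  i=0: 22   i=1: 25
Match at i=1, j=2: x = 1·7 + 2 = 9.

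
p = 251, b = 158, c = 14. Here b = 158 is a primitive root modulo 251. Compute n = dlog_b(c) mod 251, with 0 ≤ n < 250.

29

Successive powers of 158 modulo 251:
  158^0=1  158^1=158  158^2=115  158^3=98  158^4=173  158^5=226
  158^6=66  158^7=137  158^8=60  158^9=193  158^10=123  158^11=107
  158^12=89  158^13=6  158^14=195  158^15=188  158^16=86  158^17=34
  158^18=101  158^19=145  158^20=69  158^21=109  158^22=154  158^23=236
  158^24=140  158^25=32  158^26=36  158^27=166  158^28=124  158^29=14
So 158^29 ≡ 14 (mod 251), giving n = 29.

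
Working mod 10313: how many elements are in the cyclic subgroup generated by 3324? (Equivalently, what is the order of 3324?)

10312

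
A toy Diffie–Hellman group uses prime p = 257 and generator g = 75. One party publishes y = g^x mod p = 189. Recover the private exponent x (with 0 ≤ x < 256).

Baby-step giant-step with m = ceil(sqrt(256)) = 16.
Baby table (75^j mod 257 for j=0..15):
  0:1  1:75  2:228  3:138  4:70  5:110  6:26  7:151
  8:17  9:247  10:21  11:33  12:162  13:71  14:185  15:254
Giant step factor: 75^(-16) ≡ 249 (mod 257).
Scan 189·249^i mod 257 for i = 0, 1, …:
  i=0: 189   i=1: 30   i=2: 17
Match at i=2, j=8: x = 2·16 + 8 = 40.

40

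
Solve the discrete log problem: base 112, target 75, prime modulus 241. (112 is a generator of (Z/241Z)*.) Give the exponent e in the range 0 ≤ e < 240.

Baby-step giant-step with m = ceil(sqrt(240)) = 16.
Baby table (112^j mod 241 for j=0..15):
  0:1  1:112  2:12  3:139  4:144  5:222  6:41  7:13
  8:10  9:156  10:120  11:185  12:235  13:51  14:169  15:130
Giant step factor: 112^(-16) ≡ 94 (mod 241).
Scan 75·94^i mod 241 for i = 0, 1, …:
  i=0: 75   i=1: 61   i=2: 191   i=3: 120
Match at i=3, j=10: e = 3·16 + 10 = 58.

58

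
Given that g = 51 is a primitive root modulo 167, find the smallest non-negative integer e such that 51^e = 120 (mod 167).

Baby-step giant-step with m = ceil(sqrt(166)) = 13.
Baby table (51^j mod 167 for j=0..12):
  0:1  1:51  2:96  3:53  4:31  5:78  6:137  7:140
  8:126  9:80  10:72  11:165  12:65
Giant step factor: 51^(-13) ≡ 20 (mod 167).
Scan 120·20^i mod 167 for i = 0, 1, …:
  i=0: 120   i=1: 62   i=2: 71   i=3: 84
  i=4: 10   i=5: 33   i=6: 159   i=7: 7
  i=8: 140
Match at i=8, j=7: e = 8·13 + 7 = 111.

111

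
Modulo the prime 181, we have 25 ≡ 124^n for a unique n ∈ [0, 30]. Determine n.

Compute 124^0 mod 181 = 1, then multiply by 124 repeatedly:
  124^0=1  124^1=124  124^2=172  124^3=151  124^4=81
  124^5=89  124^6=176  124^7=104  124^8=45  124^9=150
  124^10=138  124^11=98  124^12=25
Found 25 at exponent 12.

12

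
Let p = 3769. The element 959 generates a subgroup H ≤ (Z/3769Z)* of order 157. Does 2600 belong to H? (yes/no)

2600 ∈ ⟨959⟩ iff 2600^157 ≡ 1 (mod 3769), since |⟨959⟩| = 157.
2600^157 mod 3769 = 1.
Since 1 = 1, 2600 lies in the subgroup.

yes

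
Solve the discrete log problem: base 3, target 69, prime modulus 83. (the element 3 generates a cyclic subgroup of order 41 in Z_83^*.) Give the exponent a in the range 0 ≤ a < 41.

Baby-step giant-step with m = ceil(sqrt(41)) = 7.
Baby table (3^j mod 83 for j=0..6):
  0:1  1:3  2:9  3:27  4:81  5:77  6:65
Giant step factor: 3^(-7) ≡ 63 (mod 83).
Scan 69·63^i mod 83 for i = 0, 1, …:
  i=0: 69   i=1: 31   i=2: 44   i=3: 33
  i=4: 4   i=5: 3
Match at i=5, j=1: a = 5·7 + 1 = 36.

36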